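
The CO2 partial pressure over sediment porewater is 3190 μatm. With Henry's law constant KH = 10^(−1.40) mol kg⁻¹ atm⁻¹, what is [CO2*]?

[CO2*] = 127 μmol/kg

KH = 10^(−1.40) = 3.981×10^-2 mol kg⁻¹ atm⁻¹
[CO2*] = KH · pCO2 = 3.981×10^-2 × 3190×10^-6 atm = 1.27×10^-4 mol/kg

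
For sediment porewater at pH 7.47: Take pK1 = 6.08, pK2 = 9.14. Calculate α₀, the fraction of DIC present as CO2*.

α₀ = 1 / (1 + K1/[H⁺] + K1K2/[H⁺]²) = 1 / (1 + 10^+1.39 + 10^-0.28)
   = 1 / (1 + 24.547 + 0.52481) = 1/26.072 = 0.03836

α₀ = 0.0384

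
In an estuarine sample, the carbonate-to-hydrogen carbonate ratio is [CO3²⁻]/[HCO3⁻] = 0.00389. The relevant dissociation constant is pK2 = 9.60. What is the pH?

From K2 = [H⁺][CO3²⁻]/[HCO3⁻]:  pH = pK2 + log₁₀([CO3²⁻]/[HCO3⁻])
log₁₀(0.00389) = -2.410
pH = 9.60 + (-2.410) = 7.19

pH = 7.19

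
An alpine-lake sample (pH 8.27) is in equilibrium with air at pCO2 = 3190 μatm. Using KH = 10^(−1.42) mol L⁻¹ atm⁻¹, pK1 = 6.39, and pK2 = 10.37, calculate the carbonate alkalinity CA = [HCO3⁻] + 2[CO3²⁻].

[CO2*] = KH · pCO2 = 10^(−1.42) × 3190×10^-6 = 1.213×10^-4 mol/L
α₀ = 1/(1 + K1/[H⁺] + K1K2/[H⁺]²) = 1/(1 + 10^+1.88 + 10^-0.22) = 0.01291
DIC = [CO2*]/α₀ = 1.213×10^-4 / 0.01291 = 9.394 mmol/L
CA = (α₁ + 2α₂)·DIC = (0.9793 + 2×0.007779) × 9.394 = 9.35 mmol/L

CA = 9.35 mmol/L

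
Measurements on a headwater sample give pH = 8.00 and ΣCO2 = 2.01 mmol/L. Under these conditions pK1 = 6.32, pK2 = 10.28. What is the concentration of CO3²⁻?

α₂ = 1 / (1 + [H⁺]/K2 + [H⁺]²/(K1K2)) = 1 / (1 + 10^+2.28 + 10^+0.60)
   = 1 / (1 + 190.55 + 3.9811) = 1/195.53 = 0.005114
[CO3²⁻] = α₂ × DIC = 0.005114 × 2.01 = 0.0103 mmol/L = 10.3 μmol/L

[CO3²⁻] = 10.3 μmol/L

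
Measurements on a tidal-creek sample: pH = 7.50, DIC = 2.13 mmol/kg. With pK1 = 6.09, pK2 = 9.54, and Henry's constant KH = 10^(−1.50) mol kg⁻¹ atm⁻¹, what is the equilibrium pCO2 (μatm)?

pCO2 = 2500 μatm

α₀ = 1 / (1 + K1/[H⁺] + K1K2/[H⁺]²) = 1 / (1 + 10^+1.41 + 10^-0.63)
   = 1 / (1 + 25.704 + 0.23442) = 1/26.938 = 0.03712
[CO2*] = α₀ × DIC = 0.03712 × 2.13 = 0.07907 mmol/kg
pCO2 = [CO2*]/KH = 7.907×10^-5 / 3.162×10^-2 = 2500 μatm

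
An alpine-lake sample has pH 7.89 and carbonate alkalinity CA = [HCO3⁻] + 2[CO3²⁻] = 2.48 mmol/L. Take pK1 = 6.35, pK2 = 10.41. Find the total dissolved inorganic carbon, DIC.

CA = [HCO3⁻] + 2[CO3²⁻] = (α₁ + 2α₂)·DIC
At pH 7.89: [H⁺]/K1 = 10^-1.54 = 0.028840, K2/[H⁺] = 10^-2.52 = 0.0030200
α₁ = 1/(1 + 0.028840 + 0.0030200) = 1/1.0319 = 0.9691; α₂ = α₁·K2/[H⁺] = 0.002927
α₁ + 2α₂ = 0.9750
DIC = CA / (α₁ + 2α₂) = 2.48 / 0.9750 = 2.54 mmol/L

DIC = 2.54 mmol/L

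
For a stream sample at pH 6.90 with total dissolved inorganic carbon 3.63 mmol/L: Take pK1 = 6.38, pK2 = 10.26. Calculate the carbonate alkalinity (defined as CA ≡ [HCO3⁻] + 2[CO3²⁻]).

CA = [HCO3⁻] + 2[CO3²⁻] = (α₁ + 2α₂)·DIC
At pH 6.90: [H⁺]/K1 = 10^-0.52 = 0.30200, K2/[H⁺] = 10^-3.36 = 0.00043652
α₁ = 1/(1 + 0.30200 + 0.00043652) = 1/1.3024 = 0.7678; α₂ = α₁·K2/[H⁺] = 0.0003352
α₁ + 2α₂ = 0.7685
CA = 0.7685 × 3.63 = 2.79 mmol/L

CA = 2.79 mmol/L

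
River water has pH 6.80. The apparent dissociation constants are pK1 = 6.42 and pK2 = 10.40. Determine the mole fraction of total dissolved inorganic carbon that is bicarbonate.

α₁ = 1 / (1 + [H⁺]/K1 + K2/[H⁺]) = 1 / (1 + 10^-0.38 + 10^-3.60)
   = 1 / (1 + 0.41687 + 0.00025119) = 1/1.4171 = 0.7057

α₁ = 0.706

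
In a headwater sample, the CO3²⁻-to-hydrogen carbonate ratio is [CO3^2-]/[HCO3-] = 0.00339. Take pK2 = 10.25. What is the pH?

From K2 = [H⁺][CO3^2-]/[HCO3-]:  pH = pK2 + log₁₀([CO3^2-]/[HCO3-])
log₁₀(0.00339) = -2.470
pH = 10.25 + (-2.470) = 7.78

pH = 7.78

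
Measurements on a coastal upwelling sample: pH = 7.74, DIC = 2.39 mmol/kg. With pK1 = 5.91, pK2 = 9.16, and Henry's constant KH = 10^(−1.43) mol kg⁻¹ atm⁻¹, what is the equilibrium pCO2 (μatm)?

pCO2 = 904 μatm

α₀ = 1 / (1 + K1/[H⁺] + K1K2/[H⁺]²) = 1 / (1 + 10^+1.83 + 10^+0.41)
   = 1 / (1 + 67.608 + 2.5704) = 1/71.179 = 0.01405
[CO2*] = α₀ × DIC = 0.01405 × 2.39 = 0.03358 mmol/kg
pCO2 = [CO2*]/KH = 3.358×10^-5 / 3.715×10^-2 = 904 μatm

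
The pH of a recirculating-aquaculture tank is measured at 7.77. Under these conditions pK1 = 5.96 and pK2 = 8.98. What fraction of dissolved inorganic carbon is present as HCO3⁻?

α₁ = 1 / (1 + [H⁺]/K1 + K2/[H⁺]) = 1 / (1 + 10^-1.81 + 10^-1.21)
   = 1 / (1 + 0.015488 + 0.061660) = 1/1.0771 = 0.9284

α₁ = 0.928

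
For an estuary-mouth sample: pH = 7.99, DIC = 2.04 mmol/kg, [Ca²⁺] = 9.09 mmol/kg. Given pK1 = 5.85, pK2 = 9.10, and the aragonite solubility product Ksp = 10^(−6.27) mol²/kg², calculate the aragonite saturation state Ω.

α₂ = 1 / (1 + [H⁺]/K2 + [H⁺]²/(K1K2)) = 1 / (1 + 10^+1.11 + 10^-1.03)
   = 1 / (1 + 12.882 + 0.093325) = 1/13.976 = 0.07155
[CO3²⁻] = α₂ × DIC = 0.07155 × 2.04 = 0.1460 mmol/kg
Ksp = 10^(−6.27) = 5.370×10^-7
Ω = [Ca²⁺][CO3²⁻]/Ksp = (9.09×10^-3)(1.460×10^-4) / 5.370×10^-7 = 2.47

Ω = 2.47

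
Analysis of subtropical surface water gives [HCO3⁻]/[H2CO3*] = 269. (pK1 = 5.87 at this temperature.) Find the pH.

From K1 = [H⁺][HCO3⁻]/[H2CO3*]:  pH = pK1 + log₁₀([HCO3⁻]/[H2CO3*])
log₁₀(269) = +2.430
pH = 5.87 + (+2.430) = 8.30

pH = 8.30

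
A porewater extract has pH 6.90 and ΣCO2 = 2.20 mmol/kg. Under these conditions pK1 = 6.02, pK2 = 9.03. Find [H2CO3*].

[CO2*] = 0.255 mmol/kg

α₀ = 1 / (1 + K1/[H⁺] + K1K2/[H⁺]²) = 1 / (1 + 10^+0.88 + 10^-1.25)
   = 1 / (1 + 7.5858 + 0.056234) = 1/8.6420 = 0.1157
[CO2*] = α₀ × DIC = 0.1157 × 2.20 = 0.255 mmol/kg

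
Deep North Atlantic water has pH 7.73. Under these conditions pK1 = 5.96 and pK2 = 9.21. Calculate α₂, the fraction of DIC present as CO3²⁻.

α₂ = 0.0315

α₂ = 1 / (1 + [H⁺]/K2 + [H⁺]²/(K1K2)) = 1 / (1 + 10^+1.48 + 10^-0.29)
   = 1 / (1 + 30.200 + 0.51286) = 1/31.712 = 0.03153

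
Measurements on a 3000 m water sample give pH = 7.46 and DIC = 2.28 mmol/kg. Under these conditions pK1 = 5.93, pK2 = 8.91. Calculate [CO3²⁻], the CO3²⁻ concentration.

α₂ = 1 / (1 + [H⁺]/K2 + [H⁺]²/(K1K2)) = 1 / (1 + 10^+1.45 + 10^-0.08)
   = 1 / (1 + 28.184 + 0.83176) = 1/30.016 = 0.03332
[CO3²⁻] = α₂ × DIC = 0.03332 × 2.28 = 0.0760 mmol/kg

[CO3²⁻] = 0.0760 mmol/kg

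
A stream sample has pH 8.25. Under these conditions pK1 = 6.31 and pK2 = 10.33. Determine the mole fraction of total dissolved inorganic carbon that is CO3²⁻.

α₂ = 0.00816

α₂ = 1 / (1 + [H⁺]/K2 + [H⁺]²/(K1K2)) = 1 / (1 + 10^+2.08 + 10^+0.14)
   = 1 / (1 + 120.23 + 1.3804) = 1/122.61 = 0.008156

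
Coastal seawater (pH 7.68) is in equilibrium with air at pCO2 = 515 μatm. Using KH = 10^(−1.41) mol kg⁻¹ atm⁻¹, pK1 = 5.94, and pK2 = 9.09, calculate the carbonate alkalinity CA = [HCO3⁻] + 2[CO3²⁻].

[CO2*] = KH · pCO2 = 10^(−1.41) × 515×10^-6 = 2.004×10^-5 mol/kg
α₀ = 1/(1 + K1/[H⁺] + K1K2/[H⁺]²) = 1/(1 + 10^+1.74 + 10^+0.33) = 0.01721
DIC = [CO2*]/α₀ = 2.004×10^-5 / 0.01721 = 1.164 mmol/kg
CA = (α₁ + 2α₂)·DIC = (0.9460 + 2×0.03680) × 1.164 = 1.19 mmol/kg

CA = 1.19 mmol/kg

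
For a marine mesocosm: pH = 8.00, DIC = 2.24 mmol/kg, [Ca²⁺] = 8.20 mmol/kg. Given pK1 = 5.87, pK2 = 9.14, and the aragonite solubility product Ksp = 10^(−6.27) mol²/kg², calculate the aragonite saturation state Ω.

α₂ = 1 / (1 + [H⁺]/K2 + [H⁺]²/(K1K2)) = 1 / (1 + 10^+1.14 + 10^-0.99)
   = 1 / (1 + 13.804 + 0.10233) = 1/14.906 = 0.06709
[CO3²⁻] = α₂ × DIC = 0.06709 × 2.24 = 0.1503 mmol/kg
Ksp = 10^(−6.27) = 5.370×10^-7
Ω = [Ca²⁺][CO3²⁻]/Ksp = (8.20×10^-3)(1.503×10^-4) / 5.370×10^-7 = 2.29

Ω = 2.29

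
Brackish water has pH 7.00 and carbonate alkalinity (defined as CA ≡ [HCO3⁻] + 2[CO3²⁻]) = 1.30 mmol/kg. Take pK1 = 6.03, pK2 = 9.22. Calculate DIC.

DIC = 1.43 mmol/kg

CA = [HCO3⁻] + 2[CO3²⁻] = (α₁ + 2α₂)·DIC
At pH 7.00: [H⁺]/K1 = 10^-0.97 = 0.10715, K2/[H⁺] = 10^-2.22 = 0.0060256
α₁ = 1/(1 + 0.10715 + 0.0060256) = 1/1.1132 = 0.8983; α₂ = α₁·K2/[H⁺] = 0.005413
α₁ + 2α₂ = 0.9092
DIC = CA / (α₁ + 2α₂) = 1.30 / 0.9092 = 1.43 mmol/kg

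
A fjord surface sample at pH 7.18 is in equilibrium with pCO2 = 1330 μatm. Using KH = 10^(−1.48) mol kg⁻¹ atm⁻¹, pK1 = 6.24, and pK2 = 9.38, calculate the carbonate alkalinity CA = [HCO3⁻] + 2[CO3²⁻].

CA = 0.388 mmol/kg

[CO2*] = KH · pCO2 = 10^(−1.48) × 1330×10^-6 = 4.404×10^-5 mol/kg
α₀ = 1/(1 + K1/[H⁺] + K1K2/[H⁺]²) = 1/(1 + 10^+0.94 + 10^-1.26) = 0.1024
DIC = [CO2*]/α₀ = 4.404×10^-5 / 0.1024 = 0.4300 mmol/kg
CA = (α₁ + 2α₂)·DIC = (0.8920 + 2×0.005628) × 0.4300 = 0.388 mmol/kg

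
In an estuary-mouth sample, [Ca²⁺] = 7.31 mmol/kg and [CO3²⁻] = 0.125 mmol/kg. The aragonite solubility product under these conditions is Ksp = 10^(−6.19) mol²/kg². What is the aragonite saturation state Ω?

Ksp = 10^(−6.19) = 6.457×10^-7
Ω = [Ca²⁺][CO3²⁻]/Ksp = (7.31×10^-3)(0.125×10^-3) / 6.457×10^-7 = 1.42

Ω = 1.42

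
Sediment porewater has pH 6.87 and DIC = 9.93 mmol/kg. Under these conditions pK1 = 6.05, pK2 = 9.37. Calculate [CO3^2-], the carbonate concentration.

[CO3²⁻] = 0.0272 mmol/kg

α₂ = 1 / (1 + [H⁺]/K2 + [H⁺]²/(K1K2)) = 1 / (1 + 10^+2.50 + 10^+1.68)
   = 1 / (1 + 316.23 + 47.863) = 1/365.09 = 0.002739
[CO3²⁻] = α₂ × DIC = 0.002739 × 9.93 = 0.0272 mmol/kg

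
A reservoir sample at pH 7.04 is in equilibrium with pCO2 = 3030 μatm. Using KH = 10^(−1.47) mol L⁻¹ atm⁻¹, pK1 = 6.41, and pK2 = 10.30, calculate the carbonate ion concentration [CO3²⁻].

[CO2*] = KH · pCO2 = 10^(−1.47) × 3030×10^-6 = 1.027×10^-4 mol/L
α₀ = 1/(1 + K1/[H⁺] + K1K2/[H⁺]²) = 1/(1 + 10^+0.63 + 10^-2.63) = 0.1898
DIC = [CO2*]/α₀ = 1.027×10^-4 / 0.1898 = 0.5409 mmol/L
[CO3²⁻] = α₂·DIC; α₂ = 0.0004450, so [CO3²⁻] = 0.0004450 × 0.5409 = 0.000241 mmol/L = 0.241 μmol/L

[CO3²⁻] = 0.241 μmol/L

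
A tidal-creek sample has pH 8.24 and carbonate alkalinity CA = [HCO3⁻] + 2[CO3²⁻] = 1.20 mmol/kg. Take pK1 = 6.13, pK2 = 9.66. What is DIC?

CA = [HCO3⁻] + 2[CO3²⁻] = (α₁ + 2α₂)·DIC
At pH 8.24: [H⁺]/K1 = 10^-2.11 = 0.0077625, K2/[H⁺] = 10^-1.42 = 0.038019
α₁ = 1/(1 + 0.0077625 + 0.038019) = 1/1.0458 = 0.9562; α₂ = α₁·K2/[H⁺] = 0.03635
α₁ + 2α₂ = 1.0289
DIC = CA / (α₁ + 2α₂) = 1.20 / 1.0289 = 1.17 mmol/kg

DIC = 1.17 mmol/kg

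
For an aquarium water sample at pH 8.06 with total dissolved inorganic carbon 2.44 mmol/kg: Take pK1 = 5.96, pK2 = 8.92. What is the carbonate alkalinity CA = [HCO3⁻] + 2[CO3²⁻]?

CA = [HCO3⁻] + 2[CO3²⁻] = (α₁ + 2α₂)·DIC
At pH 8.06: [H⁺]/K1 = 10^-2.10 = 0.0079433, K2/[H⁺] = 10^-0.86 = 0.13804
α₁ = 1/(1 + 0.0079433 + 0.13804) = 1/1.1460 = 0.8726; α₂ = α₁·K2/[H⁺] = 0.1205
α₁ + 2α₂ = 1.1135
CA = 1.1135 × 2.44 = 2.72 mmol/kg

CA = 2.72 mmol/kg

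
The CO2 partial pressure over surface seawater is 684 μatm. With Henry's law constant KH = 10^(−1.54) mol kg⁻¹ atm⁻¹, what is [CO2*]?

KH = 10^(−1.54) = 2.884×10^-2 mol kg⁻¹ atm⁻¹
[CO2*] = KH · pCO2 = 2.884×10^-2 × 684×10^-6 atm = 1.97×10^-5 mol/kg

[CO2*] = 19.7 μmol/kg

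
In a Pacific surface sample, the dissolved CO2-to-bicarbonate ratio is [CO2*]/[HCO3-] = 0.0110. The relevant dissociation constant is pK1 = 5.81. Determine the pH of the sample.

pH = 7.77

From K1 = [H⁺][HCO3-]/[CO2*]:  pH = pK1 − log₁₀([CO2*]/[HCO3-])
log₁₀(0.0110) = -1.959
pH = 5.81 − (-1.959) = 7.77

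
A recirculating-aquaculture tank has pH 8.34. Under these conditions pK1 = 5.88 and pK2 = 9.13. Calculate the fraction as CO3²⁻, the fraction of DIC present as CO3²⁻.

α₂ = 0.139

α₂ = 1 / (1 + [H⁺]/K2 + [H⁺]²/(K1K2)) = 1 / (1 + 10^+0.79 + 10^-1.67)
   = 1 / (1 + 6.1660 + 0.021380) = 1/7.1873 = 0.1391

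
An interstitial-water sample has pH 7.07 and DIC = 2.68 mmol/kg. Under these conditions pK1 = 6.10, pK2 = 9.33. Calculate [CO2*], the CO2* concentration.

[CO2*] = 0.258 mmol/kg

α₀ = 1 / (1 + K1/[H⁺] + K1K2/[H⁺]²) = 1 / (1 + 10^+0.97 + 10^-1.29)
   = 1 / (1 + 9.3325 + 0.051286) = 1/10.384 = 0.09630
[CO2*] = α₀ × DIC = 0.09630 × 2.68 = 0.258 mmol/kg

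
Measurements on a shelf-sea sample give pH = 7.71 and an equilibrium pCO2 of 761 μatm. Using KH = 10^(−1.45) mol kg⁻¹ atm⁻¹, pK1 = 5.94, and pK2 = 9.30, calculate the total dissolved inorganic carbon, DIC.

DIC = 1.66 mmol/kg

[CO2*] = KH · pCO2 = 10^(−1.45) × 761×10^-6 = 2.700×10^-5 mol/kg
α₀ = 1/(1 + K1/[H⁺] + K1K2/[H⁺]²) = 1/(1 + 10^+1.77 + 10^+0.18) = 0.01629
DIC = [CO2*]/α₀ = 2.700×10^-5 / 0.01629 = 1.66 mmol/kg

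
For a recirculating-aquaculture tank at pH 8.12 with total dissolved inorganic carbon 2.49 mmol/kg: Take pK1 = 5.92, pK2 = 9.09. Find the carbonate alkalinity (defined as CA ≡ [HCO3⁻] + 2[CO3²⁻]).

CA = 2.72 mmol/kg

CA = [HCO3⁻] + 2[CO3²⁻] = (α₁ + 2α₂)·DIC
At pH 8.12: [H⁺]/K1 = 10^-2.20 = 0.0063096, K2/[H⁺] = 10^-0.97 = 0.10715
α₁ = 1/(1 + 0.0063096 + 0.10715) = 1/1.1135 = 0.8981; α₂ = α₁·K2/[H⁺] = 0.09623
α₁ + 2α₂ = 1.0906
CA = 1.0906 × 2.49 = 2.72 mmol/kg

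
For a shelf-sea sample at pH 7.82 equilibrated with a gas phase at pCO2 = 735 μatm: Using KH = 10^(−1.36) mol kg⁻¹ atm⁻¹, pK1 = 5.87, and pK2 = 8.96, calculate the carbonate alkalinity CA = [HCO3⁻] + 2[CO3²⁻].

CA = 3.27 mmol/kg

[CO2*] = KH · pCO2 = 10^(−1.36) × 735×10^-6 = 3.208×10^-5 mol/kg
α₀ = 1/(1 + K1/[H⁺] + K1K2/[H⁺]²) = 1/(1 + 10^+1.95 + 10^+0.81) = 0.01035
DIC = [CO2*]/α₀ = 3.208×10^-5 / 0.01035 = 3.099 mmol/kg
CA = (α₁ + 2α₂)·DIC = (0.9228 + 2×0.06685) × 3.099 = 3.27 mmol/kg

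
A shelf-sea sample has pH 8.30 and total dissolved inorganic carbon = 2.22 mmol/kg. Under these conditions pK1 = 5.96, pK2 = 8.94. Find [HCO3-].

α₁ = 1 / (1 + [H⁺]/K1 + K2/[H⁺]) = 1 / (1 + 10^-2.34 + 10^-0.64)
   = 1 / (1 + 0.0045709 + 0.22909) = 1/1.2337 = 0.8106
[HCO3⁻] = α₁ × DIC = 0.8106 × 2.22 = 1.80 mmol/kg

[HCO3⁻] = 1.80 mmol/kg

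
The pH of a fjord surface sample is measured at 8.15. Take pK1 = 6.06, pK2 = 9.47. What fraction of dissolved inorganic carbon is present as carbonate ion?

α₂ = 1 / (1 + [H⁺]/K2 + [H⁺]²/(K1K2)) = 1 / (1 + 10^+1.32 + 10^-0.77)
   = 1 / (1 + 20.893 + 0.16982) = 1/22.063 = 0.04533

α₂ = 0.0453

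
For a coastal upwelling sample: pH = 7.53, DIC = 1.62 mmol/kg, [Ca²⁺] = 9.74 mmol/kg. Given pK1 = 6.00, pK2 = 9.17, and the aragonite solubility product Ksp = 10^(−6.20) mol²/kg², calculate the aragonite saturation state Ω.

α₂ = 1 / (1 + [H⁺]/K2 + [H⁺]²/(K1K2)) = 1 / (1 + 10^+1.64 + 10^+0.11)
   = 1 / (1 + 43.652 + 1.2882) = 1/45.940 = 0.02177
[CO3²⁻] = α₂ × DIC = 0.02177 × 1.62 = 0.03526 mmol/kg
Ksp = 10^(−6.20) = 6.310×10^-7
Ω = [Ca²⁺][CO3²⁻]/Ksp = (9.74×10^-3)(3.526×10^-5) / 6.310×10^-7 = 0.544

Ω = 0.544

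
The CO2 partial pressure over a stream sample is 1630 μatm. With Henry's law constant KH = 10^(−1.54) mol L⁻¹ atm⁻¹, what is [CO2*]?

KH = 10^(−1.54) = 2.884×10^-2 mol L⁻¹ atm⁻¹
[CO2*] = KH · pCO2 = 2.884×10^-2 × 1630×10^-6 atm = 4.70×10^-5 mol/L

[CO2*] = 47.0 μmol/L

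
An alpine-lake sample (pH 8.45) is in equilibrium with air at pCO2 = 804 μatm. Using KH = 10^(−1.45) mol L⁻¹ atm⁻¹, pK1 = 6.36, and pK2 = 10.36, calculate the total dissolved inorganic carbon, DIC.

DIC = 3.58 mmol/L

[CO2*] = KH · pCO2 = 10^(−1.45) × 804×10^-6 = 2.853×10^-5 mol/L
α₀ = 1/(1 + K1/[H⁺] + K1K2/[H⁺]²) = 1/(1 + 10^+2.09 + 10^+0.18) = 0.007966
DIC = [CO2*]/α₀ = 2.853×10^-5 / 0.007966 = 3.58 mmol/L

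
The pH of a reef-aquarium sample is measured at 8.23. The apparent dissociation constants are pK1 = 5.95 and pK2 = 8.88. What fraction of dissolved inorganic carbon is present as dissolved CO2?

α₀ = 0.00427

α₀ = 1 / (1 + K1/[H⁺] + K1K2/[H⁺]²) = 1 / (1 + 10^+2.28 + 10^+1.63)
   = 1 / (1 + 190.55 + 42.658) = 1/234.20 = 0.004270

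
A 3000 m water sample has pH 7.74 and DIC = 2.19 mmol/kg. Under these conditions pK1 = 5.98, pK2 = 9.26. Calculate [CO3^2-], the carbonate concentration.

α₂ = 1 / (1 + [H⁺]/K2 + [H⁺]²/(K1K2)) = 1 / (1 + 10^+1.52 + 10^-0.24)
   = 1 / (1 + 33.113 + 0.57544) = 1/34.689 = 0.02883
[CO3²⁻] = α₂ × DIC = 0.02883 × 2.19 = 0.0631 mmol/kg

[CO3²⁻] = 0.0631 mmol/kg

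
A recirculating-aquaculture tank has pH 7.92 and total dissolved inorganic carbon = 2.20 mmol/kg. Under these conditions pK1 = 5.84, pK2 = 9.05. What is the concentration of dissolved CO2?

α₀ = 1 / (1 + K1/[H⁺] + K1K2/[H⁺]²) = 1 / (1 + 10^+2.08 + 10^+0.95)
   = 1 / (1 + 120.23 + 8.9125) = 1/130.14 = 0.007684
[CO2*] = α₀ × DIC = 0.007684 × 2.20 = 0.0169 mmol/kg = 16.9 μmol/kg

[CO2*] = 16.9 μmol/kg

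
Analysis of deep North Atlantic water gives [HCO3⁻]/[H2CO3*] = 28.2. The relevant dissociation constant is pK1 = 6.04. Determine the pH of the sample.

From K1 = [H⁺][HCO3⁻]/[H2CO3*]:  pH = pK1 + log₁₀([HCO3⁻]/[H2CO3*])
log₁₀(28.2) = +1.450
pH = 6.04 + (+1.450) = 7.49

pH = 7.49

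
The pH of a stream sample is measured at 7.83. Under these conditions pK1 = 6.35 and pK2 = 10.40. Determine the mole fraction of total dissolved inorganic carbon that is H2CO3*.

α₀ = 1 / (1 + K1/[H⁺] + K1K2/[H⁺]²) = 1 / (1 + 10^+1.48 + 10^-1.09)
   = 1 / (1 + 30.200 + 0.081283) = 1/31.281 = 0.03197

α₀ = 0.0320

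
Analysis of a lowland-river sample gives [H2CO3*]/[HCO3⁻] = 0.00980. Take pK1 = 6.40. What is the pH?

pH = 8.41

From K1 = [H⁺][HCO3⁻]/[H2CO3*]:  pH = pK1 − log₁₀([H2CO3*]/[HCO3⁻])
log₁₀(0.00980) = -2.009
pH = 6.40 − (-2.009) = 8.41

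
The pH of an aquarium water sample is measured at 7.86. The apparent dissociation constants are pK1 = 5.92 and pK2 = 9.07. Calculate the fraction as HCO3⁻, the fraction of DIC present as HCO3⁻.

α₁ = 1 / (1 + [H⁺]/K1 + K2/[H⁺]) = 1 / (1 + 10^-1.94 + 10^-1.21)
   = 1 / (1 + 0.011482 + 0.061660) = 1/1.0731 = 0.9318

α₁ = 0.932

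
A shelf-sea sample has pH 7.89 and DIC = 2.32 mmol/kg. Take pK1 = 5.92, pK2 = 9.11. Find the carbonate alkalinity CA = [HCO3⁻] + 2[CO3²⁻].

CA = [HCO3⁻] + 2[CO3²⁻] = (α₁ + 2α₂)·DIC
At pH 7.89: [H⁺]/K1 = 10^-1.97 = 0.010715, K2/[H⁺] = 10^-1.22 = 0.060256
α₁ = 1/(1 + 0.010715 + 0.060256) = 1/1.0710 = 0.9337; α₂ = α₁·K2/[H⁺] = 0.05626
α₁ + 2α₂ = 1.0463
CA = 1.0463 × 2.32 = 2.43 mmol/kg

CA = 2.43 mmol/kg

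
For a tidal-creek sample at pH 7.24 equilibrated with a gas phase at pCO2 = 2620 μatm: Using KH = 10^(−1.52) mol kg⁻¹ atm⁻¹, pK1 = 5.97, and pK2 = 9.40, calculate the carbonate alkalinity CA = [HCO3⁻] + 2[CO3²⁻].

[CO2*] = KH · pCO2 = 10^(−1.52) × 2620×10^-6 = 7.912×10^-5 mol/kg
α₀ = 1/(1 + K1/[H⁺] + K1K2/[H⁺]²) = 1/(1 + 10^+1.27 + 10^-0.89) = 0.05063
DIC = [CO2*]/α₀ = 7.912×10^-5 / 0.05063 = 1.563 mmol/kg
CA = (α₁ + 2α₂)·DIC = (0.9428 + 2×0.006523) × 1.563 = 1.49 mmol/kg

CA = 1.49 mmol/kg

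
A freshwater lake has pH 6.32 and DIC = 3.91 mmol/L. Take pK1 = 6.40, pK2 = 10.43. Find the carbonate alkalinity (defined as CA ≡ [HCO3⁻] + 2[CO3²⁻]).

CA = 1.78 mmol/L

CA = [HCO3⁻] + 2[CO3²⁻] = (α₁ + 2α₂)·DIC
At pH 6.32: [H⁺]/K1 = 10^0.08 = 1.2023, K2/[H⁺] = 10^-4.11 = 7.7625×10^-5
α₁ = 1/(1 + 1.2023 + 7.7625×10^-5) = 1/2.2023 = 0.4541; α₂ = α₁·K2/[H⁺] = 3.525×10^-5
α₁ + 2α₂ = 0.4541
CA = 0.4541 × 3.91 = 1.78 mmol/L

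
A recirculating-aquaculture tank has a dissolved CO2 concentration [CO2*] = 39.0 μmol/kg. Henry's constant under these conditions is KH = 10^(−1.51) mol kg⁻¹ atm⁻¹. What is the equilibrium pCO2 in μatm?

pCO2 = 1260 μatm

KH = 10^(−1.51) = 3.090×10^-2 mol kg⁻¹ atm⁻¹
pCO2 = [CO2*]/KH = 39.0×10^-6 / 3.090×10^-2 = 1.26×10^-3 atm = 1260 μatm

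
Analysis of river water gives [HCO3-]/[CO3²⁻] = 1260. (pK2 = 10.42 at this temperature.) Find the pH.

pH = 7.32

From K2 = [H⁺][CO3²⁻]/[HCO3-]:  pH = pK2 − log₁₀([HCO3-]/[CO3²⁻])
log₁₀(1260) = +3.100
pH = 10.42 − (+3.100) = 7.32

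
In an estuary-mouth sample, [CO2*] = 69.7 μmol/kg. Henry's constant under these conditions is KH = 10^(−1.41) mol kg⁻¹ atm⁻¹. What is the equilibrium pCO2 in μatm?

KH = 10^(−1.41) = 3.890×10^-2 mol kg⁻¹ atm⁻¹
pCO2 = [CO2*]/KH = 69.7×10^-6 / 3.890×10^-2 = 1.79×10^-3 atm = 1790 μatm

pCO2 = 1790 μatm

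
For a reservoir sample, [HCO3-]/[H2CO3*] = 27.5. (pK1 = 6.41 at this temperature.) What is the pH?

pH = 7.85

From K1 = [H⁺][HCO3-]/[H2CO3*]:  pH = pK1 + log₁₀([HCO3-]/[H2CO3*])
log₁₀(27.5) = +1.439
pH = 6.41 + (+1.439) = 7.85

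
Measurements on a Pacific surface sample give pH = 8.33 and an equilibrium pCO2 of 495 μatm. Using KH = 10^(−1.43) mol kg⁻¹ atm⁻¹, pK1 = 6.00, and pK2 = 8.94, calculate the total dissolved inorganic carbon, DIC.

[CO2*] = KH · pCO2 = 10^(−1.43) × 495×10^-6 = 1.839×10^-5 mol/kg
α₀ = 1/(1 + K1/[H⁺] + K1K2/[H⁺]²) = 1/(1 + 10^+2.33 + 10^+1.72) = 0.003741
DIC = [CO2*]/α₀ = 1.839×10^-5 / 0.003741 = 4.92 mmol/kg

DIC = 4.92 mmol/kg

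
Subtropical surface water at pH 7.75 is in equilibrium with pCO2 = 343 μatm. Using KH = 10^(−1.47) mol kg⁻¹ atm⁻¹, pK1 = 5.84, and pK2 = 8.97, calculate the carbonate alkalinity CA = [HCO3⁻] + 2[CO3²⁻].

CA = 1.06 mmol/kg

[CO2*] = KH · pCO2 = 10^(−1.47) × 343×10^-6 = 1.162×10^-5 mol/kg
α₀ = 1/(1 + K1/[H⁺] + K1K2/[H⁺]²) = 1/(1 + 10^+1.91 + 10^+0.69) = 0.01147
DIC = [CO2*]/α₀ = 1.162×10^-5 / 0.01147 = 1.013 mmol/kg
CA = (α₁ + 2α₂)·DIC = (0.9323 + 2×0.05618) × 1.013 = 1.06 mmol/kg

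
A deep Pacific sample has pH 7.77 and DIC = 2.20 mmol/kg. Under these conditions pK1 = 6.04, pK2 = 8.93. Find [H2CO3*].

[CO2*] = 0.0377 mmol/kg

α₀ = 1 / (1 + K1/[H⁺] + K1K2/[H⁺]²) = 1 / (1 + 10^+1.73 + 10^+0.57)
   = 1 / (1 + 53.703 + 3.7154) = 1/58.419 = 0.01712
[CO2*] = α₀ × DIC = 0.01712 × 2.20 = 0.0377 mmol/kg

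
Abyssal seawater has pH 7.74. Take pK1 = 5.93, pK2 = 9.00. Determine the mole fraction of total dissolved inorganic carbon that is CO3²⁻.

α₂ = 0.0513

α₂ = 1 / (1 + [H⁺]/K2 + [H⁺]²/(K1K2)) = 1 / (1 + 10^+1.26 + 10^-0.55)
   = 1 / (1 + 18.197 + 0.28184) = 1/19.479 = 0.05134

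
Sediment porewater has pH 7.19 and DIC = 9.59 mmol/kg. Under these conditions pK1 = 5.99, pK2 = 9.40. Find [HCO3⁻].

α₁ = 1 / (1 + [H⁺]/K1 + K2/[H⁺]) = 1 / (1 + 10^-1.20 + 10^-2.21)
   = 1 / (1 + 0.063096 + 0.0061660) = 1/1.0693 = 0.9352
[HCO3⁻] = α₁ × DIC = 0.9352 × 9.59 = 8.97 mmol/kg

[HCO3⁻] = 8.97 mmol/kg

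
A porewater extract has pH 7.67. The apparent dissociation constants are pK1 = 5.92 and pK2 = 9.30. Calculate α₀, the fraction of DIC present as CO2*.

α₀ = 0.0171

α₀ = 1 / (1 + K1/[H⁺] + K1K2/[H⁺]²) = 1 / (1 + 10^+1.75 + 10^+0.12)
   = 1 / (1 + 56.234 + 1.3183) = 1/58.552 = 0.01708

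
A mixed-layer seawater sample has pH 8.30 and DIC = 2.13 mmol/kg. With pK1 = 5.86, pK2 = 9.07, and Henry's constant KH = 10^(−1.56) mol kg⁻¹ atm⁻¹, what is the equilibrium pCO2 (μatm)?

pCO2 = 239 μatm

α₀ = 1 / (1 + K1/[H⁺] + K1K2/[H⁺]²) = 1 / (1 + 10^+2.44 + 10^+1.67)
   = 1 / (1 + 275.42 + 46.774) = 1/323.20 = 0.003094
[CO2*] = α₀ × DIC = 0.003094 × 2.13 = 0.006590 mmol/kg = 6.590 μmol/kg
pCO2 = [CO2*]/KH = 6.590×10^-6 / 2.754×10^-2 = 239 μatm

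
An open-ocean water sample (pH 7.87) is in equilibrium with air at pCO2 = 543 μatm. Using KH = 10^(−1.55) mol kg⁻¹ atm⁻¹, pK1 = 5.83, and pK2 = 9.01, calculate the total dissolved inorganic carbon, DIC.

DIC = 1.81 mmol/kg

[CO2*] = KH · pCO2 = 10^(−1.55) × 543×10^-6 = 1.530×10^-5 mol/kg
α₀ = 1/(1 + K1/[H⁺] + K1K2/[H⁺]²) = 1/(1 + 10^+2.04 + 10^+0.90) = 0.008432
DIC = [CO2*]/α₀ = 1.530×10^-5 / 0.008432 = 1.81 mmol/kg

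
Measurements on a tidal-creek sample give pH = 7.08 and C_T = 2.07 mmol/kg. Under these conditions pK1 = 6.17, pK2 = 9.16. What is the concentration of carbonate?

α₂ = 1 / (1 + [H⁺]/K2 + [H⁺]²/(K1K2)) = 1 / (1 + 10^+2.08 + 10^+1.17)
   = 1 / (1 + 120.23 + 14.791) = 1/136.02 = 0.007352
[CO3²⁻] = α₂ × DIC = 0.007352 × 2.07 = 0.0152 mmol/kg = 15.2 μmol/kg

[CO3²⁻] = 15.2 μmol/kg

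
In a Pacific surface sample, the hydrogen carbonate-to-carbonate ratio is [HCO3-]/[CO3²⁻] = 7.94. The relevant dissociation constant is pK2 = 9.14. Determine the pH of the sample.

pH = 8.24

From K2 = [H⁺][CO3²⁻]/[HCO3-]:  pH = pK2 − log₁₀([HCO3-]/[CO3²⁻])
log₁₀(7.94) = +0.900
pH = 9.14 − (+0.900) = 8.24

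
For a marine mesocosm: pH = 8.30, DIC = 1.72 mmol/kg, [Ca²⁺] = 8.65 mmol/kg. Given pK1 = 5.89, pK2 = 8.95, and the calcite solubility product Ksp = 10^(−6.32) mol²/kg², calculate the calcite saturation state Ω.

α₂ = 1 / (1 + [H⁺]/K2 + [H⁺]²/(K1K2)) = 1 / (1 + 10^+0.65 + 10^-1.76)
   = 1 / (1 + 4.4668 + 0.017378) = 1/5.4842 = 0.1823
[CO3²⁻] = α₂ × DIC = 0.1823 × 1.72 = 0.3136 mmol/kg
Ksp = 10^(−6.32) = 4.786×10^-7
Ω = [Ca²⁺][CO3²⁻]/Ksp = (8.65×10^-3)(3.136×10^-4) / 4.786×10^-7 = 5.67

Ω = 5.67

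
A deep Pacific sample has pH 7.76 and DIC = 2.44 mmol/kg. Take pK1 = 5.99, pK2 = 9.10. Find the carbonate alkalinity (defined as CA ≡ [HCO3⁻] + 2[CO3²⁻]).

CA = 2.51 mmol/kg

CA = [HCO3⁻] + 2[CO3²⁻] = (α₁ + 2α₂)·DIC
At pH 7.76: [H⁺]/K1 = 10^-1.77 = 0.016982, K2/[H⁺] = 10^-1.34 = 0.045709
α₁ = 1/(1 + 0.016982 + 0.045709) = 1/1.0627 = 0.9410; α₂ = α₁·K2/[H⁺] = 0.04301
α₁ + 2α₂ = 1.0270
CA = 1.0270 × 2.44 = 2.51 mmol/kg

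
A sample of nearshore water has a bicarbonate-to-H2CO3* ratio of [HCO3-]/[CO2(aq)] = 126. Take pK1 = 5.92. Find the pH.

From K1 = [H⁺][HCO3-]/[CO2(aq)]:  pH = pK1 + log₁₀([HCO3-]/[CO2(aq)])
log₁₀(126) = +2.100
pH = 5.92 + (+2.100) = 8.02

pH = 8.02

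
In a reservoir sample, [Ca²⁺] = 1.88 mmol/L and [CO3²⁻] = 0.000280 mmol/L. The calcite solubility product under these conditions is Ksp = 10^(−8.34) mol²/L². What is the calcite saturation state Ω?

Ksp = 10^(−8.34) = 4.571×10^-9
Ω = [Ca²⁺][CO3²⁻]/Ksp = (1.88×10^-3)(0.000280×10^-3) / 4.571×10^-9 = 0.115

Ω = 0.115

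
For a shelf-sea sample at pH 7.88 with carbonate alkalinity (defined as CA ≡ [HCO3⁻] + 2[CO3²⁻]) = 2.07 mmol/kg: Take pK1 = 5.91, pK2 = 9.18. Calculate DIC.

CA = [HCO3⁻] + 2[CO3²⁻] = (α₁ + 2α₂)·DIC
At pH 7.88: [H⁺]/K1 = 10^-1.97 = 0.010715, K2/[H⁺] = 10^-1.30 = 0.050119
α₁ = 1/(1 + 0.010715 + 0.050119) = 1/1.0608 = 0.9427; α₂ = α₁·K2/[H⁺] = 0.04724
α₁ + 2α₂ = 1.0371
DIC = CA / (α₁ + 2α₂) = 2.07 / 1.0371 = 2.00 mmol/kg

DIC = 2.00 mmol/kg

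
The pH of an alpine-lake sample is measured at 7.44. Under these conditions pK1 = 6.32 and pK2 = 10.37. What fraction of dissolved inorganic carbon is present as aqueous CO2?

α₀ = 1 / (1 + K1/[H⁺] + K1K2/[H⁺]²) = 1 / (1 + 10^+1.12 + 10^-1.81)
   = 1 / (1 + 13.183 + 0.015488) = 1/14.198 = 0.07043

α₀ = 0.0704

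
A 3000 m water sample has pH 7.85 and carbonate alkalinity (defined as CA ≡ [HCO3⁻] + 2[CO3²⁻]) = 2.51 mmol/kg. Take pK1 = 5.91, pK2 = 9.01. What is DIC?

DIC = 2.38 mmol/kg

CA = [HCO3⁻] + 2[CO3²⁻] = (α₁ + 2α₂)·DIC
At pH 7.85: [H⁺]/K1 = 10^-1.94 = 0.011482, K2/[H⁺] = 10^-1.16 = 0.069183
α₁ = 1/(1 + 0.011482 + 0.069183) = 1/1.0807 = 0.9254; α₂ = α₁·K2/[H⁺] = 0.06402
α₁ + 2α₂ = 1.0534
DIC = CA / (α₁ + 2α₂) = 2.51 / 1.0534 = 2.38 mmol/kg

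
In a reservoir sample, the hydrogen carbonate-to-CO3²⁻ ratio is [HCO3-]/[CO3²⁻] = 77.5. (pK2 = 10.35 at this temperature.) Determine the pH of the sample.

pH = 8.46

From K2 = [H⁺][CO3²⁻]/[HCO3-]:  pH = pK2 − log₁₀([HCO3-]/[CO3²⁻])
log₁₀(77.5) = +1.889
pH = 10.35 − (+1.889) = 8.46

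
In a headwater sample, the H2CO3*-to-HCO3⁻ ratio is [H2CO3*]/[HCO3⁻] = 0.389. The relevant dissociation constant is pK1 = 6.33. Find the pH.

From K1 = [H⁺][HCO3⁻]/[H2CO3*]:  pH = pK1 − log₁₀([H2CO3*]/[HCO3⁻])
log₁₀(0.389) = -0.410
pH = 6.33 − (-0.410) = 6.74

pH = 6.74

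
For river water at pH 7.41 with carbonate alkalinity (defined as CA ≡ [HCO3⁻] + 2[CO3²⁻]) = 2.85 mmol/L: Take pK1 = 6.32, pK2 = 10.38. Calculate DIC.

CA = [HCO3⁻] + 2[CO3²⁻] = (α₁ + 2α₂)·DIC
At pH 7.41: [H⁺]/K1 = 10^-1.09 = 0.081283, K2/[H⁺] = 10^-2.97 = 0.0010715
α₁ = 1/(1 + 0.081283 + 0.0010715) = 1/1.0824 = 0.9239; α₂ = α₁·K2/[H⁺] = 0.0009900
α₁ + 2α₂ = 0.9259
DIC = CA / (α₁ + 2α₂) = 2.85 / 0.9259 = 3.08 mmol/L

DIC = 3.08 mmol/L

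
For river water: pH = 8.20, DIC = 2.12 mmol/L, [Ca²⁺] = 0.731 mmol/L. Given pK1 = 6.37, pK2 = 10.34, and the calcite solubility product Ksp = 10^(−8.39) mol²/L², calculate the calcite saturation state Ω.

Ω = 2.70

α₂ = 1 / (1 + [H⁺]/K2 + [H⁺]²/(K1K2)) = 1 / (1 + 10^+2.14 + 10^+0.31)
   = 1 / (1 + 138.04 + 2.0417) = 1/141.08 = 0.007088
[CO3²⁻] = α₂ × DIC = 0.007088 × 2.12 = 0.01503 mmol/L = 15.03 μmol/L
Ksp = 10^(−8.39) = 4.074×10^-9
Ω = [Ca²⁺][CO3²⁻]/Ksp = (0.731×10^-3)(1.503×10^-5) / 4.074×10^-9 = 2.70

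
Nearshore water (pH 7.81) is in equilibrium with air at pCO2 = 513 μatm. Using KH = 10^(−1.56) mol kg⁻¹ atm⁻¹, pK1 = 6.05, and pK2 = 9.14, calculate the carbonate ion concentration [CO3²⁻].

[CO3²⁻] = 0.0380 mmol/kg

[CO2*] = KH · pCO2 = 10^(−1.56) × 513×10^-6 = 1.413×10^-5 mol/kg
α₀ = 1/(1 + K1/[H⁺] + K1K2/[H⁺]²) = 1/(1 + 10^+1.76 + 10^+0.43) = 0.01633
DIC = [CO2*]/α₀ = 1.413×10^-5 / 0.01633 = 0.8652 mmol/kg
[CO3²⁻] = α₂·DIC; α₂ = 0.04395, so [CO3²⁻] = 0.04395 × 0.8652 = 0.0380 mmol/kg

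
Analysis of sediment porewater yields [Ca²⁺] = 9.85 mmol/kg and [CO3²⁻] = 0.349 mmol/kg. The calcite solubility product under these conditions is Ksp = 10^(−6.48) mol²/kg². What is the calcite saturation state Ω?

Ksp = 10^(−6.48) = 3.311×10^-7
Ω = [Ca²⁺][CO3²⁻]/Ksp = (9.85×10^-3)(0.349×10^-3) / 3.311×10^-7 = 10.4

Ω = 10.4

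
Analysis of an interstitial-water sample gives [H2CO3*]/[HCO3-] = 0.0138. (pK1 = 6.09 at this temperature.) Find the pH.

pH = 7.95

From K1 = [H⁺][HCO3-]/[H2CO3*]:  pH = pK1 − log₁₀([H2CO3*]/[HCO3-])
log₁₀(0.0138) = -1.860
pH = 6.09 − (-1.860) = 7.95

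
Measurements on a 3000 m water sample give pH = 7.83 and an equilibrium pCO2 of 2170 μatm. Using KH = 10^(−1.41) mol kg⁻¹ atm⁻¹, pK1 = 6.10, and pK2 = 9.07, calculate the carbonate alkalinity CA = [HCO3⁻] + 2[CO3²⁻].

[CO2*] = KH · pCO2 = 10^(−1.41) × 2170×10^-6 = 8.442×10^-5 mol/kg
α₀ = 1/(1 + K1/[H⁺] + K1K2/[H⁺]²) = 1/(1 + 10^+1.73 + 10^+0.49) = 0.01730
DIC = [CO2*]/α₀ = 8.442×10^-5 / 0.01730 = 4.879 mmol/kg
CA = (α₁ + 2α₂)·DIC = (0.9292 + 2×0.05347) × 4.879 = 5.06 mmol/kg

CA = 5.06 mmol/kg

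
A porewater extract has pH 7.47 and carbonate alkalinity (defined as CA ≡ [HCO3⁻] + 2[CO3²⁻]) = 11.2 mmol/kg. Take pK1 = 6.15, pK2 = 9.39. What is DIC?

DIC = 11.6 mmol/kg

CA = [HCO3⁻] + 2[CO3²⁻] = (α₁ + 2α₂)·DIC
At pH 7.47: [H⁺]/K1 = 10^-1.32 = 0.047863, K2/[H⁺] = 10^-1.92 = 0.012023
α₁ = 1/(1 + 0.047863 + 0.012023) = 1/1.0599 = 0.9435; α₂ = α₁·K2/[H⁺] = 0.01134
α₁ + 2α₂ = 0.9662
DIC = CA / (α₁ + 2α₂) = 11.2 / 0.9662 = 11.6 mmol/kg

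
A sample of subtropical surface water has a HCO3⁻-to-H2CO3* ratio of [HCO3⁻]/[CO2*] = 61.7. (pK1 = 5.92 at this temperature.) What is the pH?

From K1 = [H⁺][HCO3⁻]/[CO2*]:  pH = pK1 + log₁₀([HCO3⁻]/[CO2*])
log₁₀(61.7) = +1.790
pH = 5.92 + (+1.790) = 7.71

pH = 7.71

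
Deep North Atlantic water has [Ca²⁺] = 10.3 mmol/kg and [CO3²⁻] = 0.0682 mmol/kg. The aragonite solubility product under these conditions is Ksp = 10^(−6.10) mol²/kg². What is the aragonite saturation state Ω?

Ω = 0.884

Ksp = 10^(−6.10) = 7.943×10^-7
Ω = [Ca²⁺][CO3²⁻]/Ksp = (10.3×10^-3)(0.0682×10^-3) / 7.943×10^-7 = 0.884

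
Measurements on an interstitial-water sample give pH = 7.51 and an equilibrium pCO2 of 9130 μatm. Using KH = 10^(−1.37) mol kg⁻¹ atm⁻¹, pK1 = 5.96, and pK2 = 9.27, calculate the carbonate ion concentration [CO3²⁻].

[CO3²⁻] = 0.240 mmol/kg

[CO2*] = KH · pCO2 = 10^(−1.37) × 9130×10^-6 = 3.895×10^-4 mol/kg
α₀ = 1/(1 + K1/[H⁺] + K1K2/[H⁺]²) = 1/(1 + 10^+1.55 + 10^-0.21) = 0.02696
DIC = [CO2*]/α₀ = 3.895×10^-4 / 0.02696 = 14.45 mmol/kg
[CO3²⁻] = α₂·DIC; α₂ = 0.01662, so [CO3²⁻] = 0.01662 × 14.45 = 0.240 mmol/kg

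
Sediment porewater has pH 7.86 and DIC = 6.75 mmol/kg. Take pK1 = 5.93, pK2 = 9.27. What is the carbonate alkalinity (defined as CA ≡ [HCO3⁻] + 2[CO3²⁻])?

CA = [HCO3⁻] + 2[CO3²⁻] = (α₁ + 2α₂)·DIC
At pH 7.86: [H⁺]/K1 = 10^-1.93 = 0.011749, K2/[H⁺] = 10^-1.41 = 0.038905
α₁ = 1/(1 + 0.011749 + 0.038905) = 1/1.0507 = 0.9518; α₂ = α₁·K2/[H⁺] = 0.03703
α₁ + 2α₂ = 1.0258
CA = 1.0258 × 6.75 = 6.92 mmol/kg

CA = 6.92 mmol/kg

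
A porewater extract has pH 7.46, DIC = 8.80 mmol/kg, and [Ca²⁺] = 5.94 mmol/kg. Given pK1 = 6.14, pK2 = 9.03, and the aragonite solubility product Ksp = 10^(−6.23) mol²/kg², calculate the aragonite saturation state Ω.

α₂ = 1 / (1 + [H⁺]/K2 + [H⁺]²/(K1K2)) = 1 / (1 + 10^+1.57 + 10^+0.25)
   = 1 / (1 + 37.154 + 1.7783) = 1/39.932 = 0.02504
[CO3²⁻] = α₂ × DIC = 0.02504 × 8.80 = 0.2204 mmol/kg
Ksp = 10^(−6.23) = 5.888×10^-7
Ω = [Ca²⁺][CO3²⁻]/Ksp = (5.94×10^-3)(2.204×10^-4) / 5.888×10^-7 = 2.22

Ω = 2.22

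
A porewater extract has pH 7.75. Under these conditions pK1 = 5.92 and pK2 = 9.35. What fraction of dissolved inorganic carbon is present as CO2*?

α₀ = 0.0142

α₀ = 1 / (1 + K1/[H⁺] + K1K2/[H⁺]²) = 1 / (1 + 10^+1.83 + 10^+0.23)
   = 1 / (1 + 67.608 + 1.6982) = 1/70.307 = 0.01422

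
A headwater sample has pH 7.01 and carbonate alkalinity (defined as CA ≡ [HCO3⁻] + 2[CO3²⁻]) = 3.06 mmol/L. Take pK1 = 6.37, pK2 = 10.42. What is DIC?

CA = [HCO3⁻] + 2[CO3²⁻] = (α₁ + 2α₂)·DIC
At pH 7.01: [H⁺]/K1 = 10^-0.64 = 0.22909, K2/[H⁺] = 10^-3.41 = 0.00038905
α₁ = 1/(1 + 0.22909 + 0.00038905) = 1/1.2295 = 0.8134; α₂ = α₁·K2/[H⁺] = 0.0003164
α₁ + 2α₂ = 0.8140
DIC = CA / (α₁ + 2α₂) = 3.06 / 0.8140 = 3.76 mmol/L

DIC = 3.76 mmol/L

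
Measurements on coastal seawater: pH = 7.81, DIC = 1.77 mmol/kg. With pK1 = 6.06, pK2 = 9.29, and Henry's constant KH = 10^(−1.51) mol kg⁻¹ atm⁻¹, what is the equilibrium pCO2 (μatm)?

α₀ = 1 / (1 + K1/[H⁺] + K1K2/[H⁺]²) = 1 / (1 + 10^+1.75 + 10^+0.27)
   = 1 / (1 + 56.234 + 1.8621) = 1/59.096 = 0.01692
[CO2*] = α₀ × DIC = 0.01692 × 1.77 = 0.02995 mmol/kg
pCO2 = [CO2*]/KH = 2.995×10^-5 / 3.090×10^-2 = 969 μatm

pCO2 = 969 μatm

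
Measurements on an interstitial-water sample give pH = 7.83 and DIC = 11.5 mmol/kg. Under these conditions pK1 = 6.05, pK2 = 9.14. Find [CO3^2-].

α₂ = 1 / (1 + [H⁺]/K2 + [H⁺]²/(K1K2)) = 1 / (1 + 10^+1.31 + 10^-0.47)
   = 1 / (1 + 20.417 + 0.33884) = 1/21.756 = 0.04596
[CO3²⁻] = α₂ × DIC = 0.04596 × 11.5 = 0.529 mmol/kg

[CO3²⁻] = 0.529 mmol/kg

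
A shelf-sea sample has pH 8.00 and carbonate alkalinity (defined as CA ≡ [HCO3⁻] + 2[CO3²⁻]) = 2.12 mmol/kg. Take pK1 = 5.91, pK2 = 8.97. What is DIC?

CA = [HCO3⁻] + 2[CO3²⁻] = (α₁ + 2α₂)·DIC
At pH 8.00: [H⁺]/K1 = 10^-2.09 = 0.0081283, K2/[H⁺] = 10^-0.97 = 0.10715
α₁ = 1/(1 + 0.0081283 + 0.10715) = 1/1.1153 = 0.8966; α₂ = α₁·K2/[H⁺] = 0.09608
α₁ + 2α₂ = 1.0888
DIC = CA / (α₁ + 2α₂) = 2.12 / 1.0888 = 1.95 mmol/kg

DIC = 1.95 mmol/kg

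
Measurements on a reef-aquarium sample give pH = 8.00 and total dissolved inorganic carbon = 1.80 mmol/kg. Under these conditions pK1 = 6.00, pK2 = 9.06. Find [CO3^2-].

[CO3²⁻] = 0.143 mmol/kg

α₂ = 1 / (1 + [H⁺]/K2 + [H⁺]²/(K1K2)) = 1 / (1 + 10^+1.06 + 10^-0.94)
   = 1 / (1 + 11.482 + 0.11482) = 1/12.596 = 0.07939
[CO3²⁻] = α₂ × DIC = 0.07939 × 1.80 = 0.143 mmol/kg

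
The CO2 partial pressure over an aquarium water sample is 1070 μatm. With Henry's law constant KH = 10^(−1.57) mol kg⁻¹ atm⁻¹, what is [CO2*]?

[CO2*] = 28.8 μmol/kg

KH = 10^(−1.57) = 2.692×10^-2 mol kg⁻¹ atm⁻¹
[CO2*] = KH · pCO2 = 2.692×10^-2 × 1070×10^-6 atm = 2.88×10^-5 mol/kg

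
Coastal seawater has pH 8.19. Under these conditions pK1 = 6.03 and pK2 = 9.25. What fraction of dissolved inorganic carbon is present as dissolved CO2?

α₀ = 0.00632

α₀ = 1 / (1 + K1/[H⁺] + K1K2/[H⁺]²) = 1 / (1 + 10^+2.16 + 10^+1.10)
   = 1 / (1 + 144.54 + 12.589) = 1/158.13 = 0.006324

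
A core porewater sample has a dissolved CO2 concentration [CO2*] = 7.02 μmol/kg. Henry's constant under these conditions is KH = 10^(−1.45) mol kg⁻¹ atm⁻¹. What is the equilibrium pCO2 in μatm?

pCO2 = 198 μatm

KH = 10^(−1.45) = 3.548×10^-2 mol kg⁻¹ atm⁻¹
pCO2 = [CO2*]/KH = 7.02×10^-6 / 3.548×10^-2 = 1.98×10^-4 atm = 198 μatm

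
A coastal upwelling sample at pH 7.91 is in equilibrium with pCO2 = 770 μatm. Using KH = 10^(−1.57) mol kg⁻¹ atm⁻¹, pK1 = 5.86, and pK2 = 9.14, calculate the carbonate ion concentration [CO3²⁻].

[CO3²⁻] = 0.137 mmol/kg

[CO2*] = KH · pCO2 = 10^(−1.57) × 770×10^-6 = 2.072×10^-5 mol/kg
α₀ = 1/(1 + K1/[H⁺] + K1K2/[H⁺]²) = 1/(1 + 10^+2.05 + 10^+0.82) = 0.008347
DIC = [CO2*]/α₀ = 2.072×10^-5 / 0.008347 = 2.483 mmol/kg
[CO3²⁻] = α₂·DIC; α₂ = 0.05515, so [CO3²⁻] = 0.05515 × 2.483 = 0.137 mmol/kg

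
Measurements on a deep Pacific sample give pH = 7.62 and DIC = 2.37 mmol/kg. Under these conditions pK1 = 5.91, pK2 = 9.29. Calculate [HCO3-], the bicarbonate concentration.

α₁ = 1 / (1 + [H⁺]/K1 + K2/[H⁺]) = 1 / (1 + 10^-1.71 + 10^-1.67)
   = 1 / (1 + 0.019498 + 0.021380) = 1/1.0409 = 0.9607
[HCO3⁻] = α₁ × DIC = 0.9607 × 2.37 = 2.28 mmol/kg

[HCO3⁻] = 2.28 mmol/kg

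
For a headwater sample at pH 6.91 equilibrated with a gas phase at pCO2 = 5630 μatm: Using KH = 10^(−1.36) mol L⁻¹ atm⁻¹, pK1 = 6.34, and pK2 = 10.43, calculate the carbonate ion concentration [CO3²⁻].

[CO3²⁻] = 0.276 μmol/L

[CO2*] = KH · pCO2 = 10^(−1.36) × 5630×10^-6 = 2.458×10^-4 mol/L
α₀ = 1/(1 + K1/[H⁺] + K1K2/[H⁺]²) = 1/(1 + 10^+0.57 + 10^-2.95) = 0.2120
DIC = [CO2*]/α₀ = 2.458×10^-4 / 0.2120 = 1.159 mmol/L
[CO3²⁻] = α₂·DIC; α₂ = 0.0002379, so [CO3²⁻] = 0.0002379 × 1.159 = 0.000276 mmol/L = 0.276 μmol/L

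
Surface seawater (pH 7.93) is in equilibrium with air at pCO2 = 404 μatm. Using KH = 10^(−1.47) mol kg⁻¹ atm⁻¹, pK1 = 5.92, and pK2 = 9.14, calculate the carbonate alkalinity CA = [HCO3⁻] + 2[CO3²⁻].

CA = 1.57 mmol/kg

[CO2*] = KH · pCO2 = 10^(−1.47) × 404×10^-6 = 1.369×10^-5 mol/kg
α₀ = 1/(1 + K1/[H⁺] + K1K2/[H⁺]²) = 1/(1 + 10^+2.01 + 10^+0.80) = 0.009121
DIC = [CO2*]/α₀ = 1.369×10^-5 / 0.009121 = 1.501 mmol/kg
CA = (α₁ + 2α₂)·DIC = (0.9333 + 2×0.05755) × 1.501 = 1.57 mmol/kg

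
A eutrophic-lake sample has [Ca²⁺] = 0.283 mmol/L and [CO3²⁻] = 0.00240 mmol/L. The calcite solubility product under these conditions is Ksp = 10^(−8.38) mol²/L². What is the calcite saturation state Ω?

Ω = 0.163

Ksp = 10^(−8.38) = 4.169×10^-9
Ω = [Ca²⁺][CO3²⁻]/Ksp = (0.283×10^-3)(0.00240×10^-3) / 4.169×10^-9 = 0.163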